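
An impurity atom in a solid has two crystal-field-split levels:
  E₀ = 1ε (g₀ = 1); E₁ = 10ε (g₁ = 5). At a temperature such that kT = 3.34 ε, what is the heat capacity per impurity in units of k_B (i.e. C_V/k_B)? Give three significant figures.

Eᵢ/kT = 0.29940, 2.9940.
Z = Σ gᵢe^(−Eᵢ/kT) = 1·e^(−0.29940) + 5·e^(−2.9940) = 0.74126 + 0.25043 = 0.99169.
⟨E⟩ = 3.2728 ε, ⟨E²⟩ = 26.000 ε².
C_V/k_B = (⟨E²⟩ − ⟨E⟩²)/(kT)² = (26.000 − 10.711)/11.156 = 1.37.

1.37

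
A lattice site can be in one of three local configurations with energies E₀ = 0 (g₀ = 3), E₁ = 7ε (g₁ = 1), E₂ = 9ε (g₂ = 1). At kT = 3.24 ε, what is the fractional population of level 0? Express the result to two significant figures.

Eᵢ/kT = 0, 2.160, 2.778.
Z = Σ gᵢe^(−Eᵢ/kT) = 3·e^(−0) + 1·e^(−2.160) + 1·e^(−2.778) = 3.000 + 0.1153 + 0.06216 = 3.177.
P₀ = g₀ e^(−E₀/kT) / Z = 3.000/3.177 = 0.94.

0.94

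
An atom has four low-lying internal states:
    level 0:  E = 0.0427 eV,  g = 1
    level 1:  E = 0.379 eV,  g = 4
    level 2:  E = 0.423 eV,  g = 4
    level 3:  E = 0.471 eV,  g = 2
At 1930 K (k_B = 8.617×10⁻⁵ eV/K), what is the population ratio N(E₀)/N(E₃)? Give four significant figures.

6.568

k_BT = 8.617×10⁻⁵ × 1930 K = 0.166308 eV.
n₀/n₃ = (g₀/g₃) exp[−(E₀−E₃)/kT] = (1/2) × exp(−(-0.4283 eV)/(0.166308 eV)) = (1/2) × exp(2.57534) = 6.568.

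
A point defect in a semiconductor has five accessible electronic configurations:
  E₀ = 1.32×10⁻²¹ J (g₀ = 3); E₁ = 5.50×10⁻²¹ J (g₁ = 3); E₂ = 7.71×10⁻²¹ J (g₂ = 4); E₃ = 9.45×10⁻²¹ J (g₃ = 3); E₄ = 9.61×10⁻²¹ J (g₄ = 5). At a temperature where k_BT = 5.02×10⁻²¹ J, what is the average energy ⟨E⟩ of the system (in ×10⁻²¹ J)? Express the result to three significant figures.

4.96 ×10⁻²¹ J

Eᵢ/kT = 0.26295, 1.0956, 1.5359, 1.8825, 1.9143.
Z = Σ gᵢe^(−Eᵢ/kT) = 3·e^(−0.26295) + 3·e^(−1.0956) + 4·e^(−1.5359) + 3·e^(−1.8825) + 5·e^(−1.9143) = 2.3063 + 1.0030 + 0.86105 + 0.45663 + 0.73723 = 5.3642.
⟨E⟩ = Σ Eᵢ gᵢe^(−Eᵢ/kT) / Z = (1.32·2.3063 + 5.50·1.0030 + 7.71·0.86105 + 9.45·0.45663 + 9.61·0.73723) / 5.3642 = 4.96 ×10⁻²¹ J.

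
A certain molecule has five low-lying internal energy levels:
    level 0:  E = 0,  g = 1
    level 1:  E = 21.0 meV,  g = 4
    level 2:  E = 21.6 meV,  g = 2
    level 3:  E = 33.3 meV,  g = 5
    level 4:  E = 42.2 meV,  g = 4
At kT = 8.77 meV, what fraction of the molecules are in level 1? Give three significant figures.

0.217

Eᵢ/kT = 0, 2.3945, 2.4629, 3.7970, 4.8119.
Z = Σ gᵢe^(−Eᵢ/kT) = 1·e^(−0) + 4·e^(−2.3945) + 2·e^(−2.4629) + 5·e^(−3.7970) + 4·e^(−4.8119) = 1.0000 + 0.36487 + 0.17038 + 0.11219 + 0.032530 = 1.6800.
P₁ = g₁ e^(−E₁/kT) / Z = 0.36487/1.6800 = 0.217.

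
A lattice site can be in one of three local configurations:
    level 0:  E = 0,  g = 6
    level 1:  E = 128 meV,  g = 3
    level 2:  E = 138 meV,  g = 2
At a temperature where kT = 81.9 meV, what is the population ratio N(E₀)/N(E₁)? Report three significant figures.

n₀/n₁ = (g₀/g₁) exp[−(E₀−E₁)/kT] = (6/3) × exp(−(-128 meV)/(81.9 meV)) = (6/3) × exp(1.5629) = 9.55.

9.55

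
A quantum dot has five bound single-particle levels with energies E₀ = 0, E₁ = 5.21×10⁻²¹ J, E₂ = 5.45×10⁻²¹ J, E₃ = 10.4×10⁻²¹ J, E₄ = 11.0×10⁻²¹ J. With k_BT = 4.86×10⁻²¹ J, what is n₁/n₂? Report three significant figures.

1.05

n₁/n₂ = exp[−(E₁−E₂)/kT] = exp(−(-0.24 ×10⁻²¹ J)/(4.86 ×10⁻²¹ J)) = exp(0.049383) = 1.05.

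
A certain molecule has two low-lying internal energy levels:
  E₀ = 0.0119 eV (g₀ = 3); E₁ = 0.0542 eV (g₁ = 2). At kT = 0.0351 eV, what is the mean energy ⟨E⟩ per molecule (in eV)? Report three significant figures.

Eᵢ/kT = 0.33903, 1.5442.
Z = Σ gᵢe^(−Eᵢ/kT) = 3·e^(−0.33903) + 2·e^(−1.5442) = 2.1374 + 0.42697 = 2.5644.
⟨E⟩ = Σ Eᵢ gᵢe^(−Eᵢ/kT) / Z = (0.0119·2.1374 + 0.0542·0.42697) / 2.5644 = 0.0189 eV.

0.0189 eV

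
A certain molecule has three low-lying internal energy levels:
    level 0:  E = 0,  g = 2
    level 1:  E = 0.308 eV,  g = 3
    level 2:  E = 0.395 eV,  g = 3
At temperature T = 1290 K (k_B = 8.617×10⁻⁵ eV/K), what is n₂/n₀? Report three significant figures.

0.0429

k_BT = 8.617×10⁻⁵ × 1290 K = 0.11116 eV.
n₂/n₀ = (g₂/g₀) exp[−(E₂−E₀)/kT] = (3/2) × exp(−(0.395 eV)/(0.11116 eV)) = (3/2) × exp(-3.5534) = 0.0429.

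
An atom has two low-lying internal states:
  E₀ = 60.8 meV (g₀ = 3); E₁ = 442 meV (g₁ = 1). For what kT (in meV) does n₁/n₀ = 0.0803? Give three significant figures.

268 meV

n₁/n₀ = (g₁/g₀) exp[−(E₁−E₀)/kT] = 0.0803.
⇒ (E₁−E₀)/kT = ln((1/3)/0.0803) = ln(4.1511) = 1.4234.
kT = 381.2 meV / 1.4234 = 268 meV.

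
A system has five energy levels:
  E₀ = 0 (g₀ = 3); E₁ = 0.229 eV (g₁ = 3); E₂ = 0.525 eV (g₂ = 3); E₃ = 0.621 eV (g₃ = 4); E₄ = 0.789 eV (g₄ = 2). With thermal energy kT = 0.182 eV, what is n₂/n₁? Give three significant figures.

n₂/n₁ = (g₂/g₁) exp[−(E₂−E₁)/kT] = (3/3) × exp(−(0.296 eV)/(0.182 eV)) = (3/3) × exp(-1.6264) = 0.197.

0.197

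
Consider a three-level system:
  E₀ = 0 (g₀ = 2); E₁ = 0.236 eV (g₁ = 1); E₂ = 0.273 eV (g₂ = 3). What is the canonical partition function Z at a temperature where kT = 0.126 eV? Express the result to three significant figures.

Z = 2.50

Eᵢ/kT = 0, 1.8730, 2.1667.
Z = Σ gᵢe^(−Eᵢ/kT) = 2·e^(−0) + 1·e^(−1.8730) + 3·e^(−2.1667) = 2.0000 + 0.15366 + 0.34367 = 2.4973.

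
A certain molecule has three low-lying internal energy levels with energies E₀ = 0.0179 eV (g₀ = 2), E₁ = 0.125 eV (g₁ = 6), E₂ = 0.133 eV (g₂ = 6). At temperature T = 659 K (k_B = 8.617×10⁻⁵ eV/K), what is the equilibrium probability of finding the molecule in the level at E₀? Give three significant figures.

k_BT = 8.617×10⁻⁵ × 659 K = 0.056786 eV.
Eᵢ/kT = 0.31522, 2.2012, 2.3421.
Z = Σ gᵢe^(−Eᵢ/kT) = 2·e^(−0.31522) + 6·e^(−2.2012) + 6·e^(−2.3421) = 1.4593 + 0.66402 + 0.57675 = 2.7001.
P₀ = g₀ e^(−E₀/kT) / Z = 1.4593/2.7001 = 0.540.

0.540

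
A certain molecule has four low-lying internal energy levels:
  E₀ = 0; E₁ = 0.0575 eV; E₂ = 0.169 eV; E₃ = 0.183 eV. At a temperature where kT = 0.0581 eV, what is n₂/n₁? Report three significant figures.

n₂/n₁ = exp[−(E₂−E₁)/kT] = exp(−(0.1115 eV)/(0.0581 eV)) = exp(-1.9191) = 0.147.

0.147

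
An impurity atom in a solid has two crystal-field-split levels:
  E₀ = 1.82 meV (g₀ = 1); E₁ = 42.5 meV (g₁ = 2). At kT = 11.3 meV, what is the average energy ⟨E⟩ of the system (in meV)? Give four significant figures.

3.928 meV

Eᵢ/kT = 0.161062, 3.76106.
Z = Σ gᵢe^(−Eᵢ/kT) = 1·e^(−0.161062) + 2·e^(−3.76106) = 0.851239 + 0.0465181 = 0.897757.
⟨E⟩ = Σ Eᵢ gᵢe^(−Eᵢ/kT) / Z = (1.82·0.851239 + 42.5·0.0465181) / 0.897757 = 3.928 meV.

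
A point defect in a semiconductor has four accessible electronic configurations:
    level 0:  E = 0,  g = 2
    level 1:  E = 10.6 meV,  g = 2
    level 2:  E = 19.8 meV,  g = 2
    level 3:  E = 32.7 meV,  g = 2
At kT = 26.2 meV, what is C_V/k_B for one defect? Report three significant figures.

0.176

Eᵢ/kT = 0, 0.40458, 0.75573, 1.2481.
Z = Σ gᵢe^(−Eᵢ/kT) = 2·e^(−0) + 2·e^(−0.40458) + 2·e^(−0.75573) + 2·e^(−1.2481) = 2.0000 + 1.3345 + 0.93934 + 0.57410 = 4.8479.
⟨E⟩ = 10.627 meV, ⟨E²⟩ = 233.52 meV².
C_V/k_B = (⟨E²⟩ − ⟨E⟩²)/(kT)² = (233.52 − 112.93)/686.44 = 0.176.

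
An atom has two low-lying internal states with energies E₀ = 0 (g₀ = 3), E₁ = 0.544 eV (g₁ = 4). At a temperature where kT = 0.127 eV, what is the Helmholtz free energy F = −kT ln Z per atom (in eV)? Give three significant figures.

-0.142 eV

Eᵢ/kT = 0, 4.2835.
Z = Σ gᵢe^(−Eᵢ/kT) = 3·e^(−0) + 4·e^(−4.2835) = 3.0000 + 0.055177 = 3.0552.
F = −kT ln Z = −0.127 × ln(3.0552) = −0.127 × 1.1168 = -0.142 eV.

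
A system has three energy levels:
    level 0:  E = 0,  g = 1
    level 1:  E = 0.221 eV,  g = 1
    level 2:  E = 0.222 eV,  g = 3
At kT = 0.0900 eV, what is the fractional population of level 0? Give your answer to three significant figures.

Eᵢ/kT = 0, 2.4556, 2.4667.
Z = Σ gᵢe^(−Eᵢ/kT) = 1·e^(−0) + 1·e^(−2.4556) + 3·e^(−2.4667) = 1.0000 + 0.085812 + 0.25459 = 1.3404.
P₀ = g₀ e^(−E₀/kT) / Z = 1.0000/1.3404 = 0.746.

0.746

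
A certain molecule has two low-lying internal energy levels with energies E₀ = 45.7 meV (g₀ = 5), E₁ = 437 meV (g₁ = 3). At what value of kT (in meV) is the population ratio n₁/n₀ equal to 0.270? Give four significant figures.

490.0 meV

n₁/n₀ = (g₁/g₀) exp[−(E₁−E₀)/kT] = 0.270.
⇒ (E₁−E₀)/kT = ln((3/5)/0.270) = ln(2.22222) = 0.798507.
kT = 391.3 meV / 0.798507 = 490.0 meV.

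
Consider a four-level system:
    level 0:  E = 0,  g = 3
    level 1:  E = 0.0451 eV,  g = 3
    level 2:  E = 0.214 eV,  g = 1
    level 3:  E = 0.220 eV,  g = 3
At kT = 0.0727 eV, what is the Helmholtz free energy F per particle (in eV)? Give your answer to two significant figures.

Eᵢ/kT = 0, 0.6204, 2.944, 3.026.
Z = Σ gᵢe^(−Eᵢ/kT) = 3·e^(−0) + 3·e^(−0.6204) + 1·e^(−2.944) + 3·e^(−3.026) = 3.000 + 1.613 + 0.05265 + 0.1455 = 4.811.
F = −kT ln Z = −0.0727 × ln(4.811) = −0.0727 × 1.571 = -0.11 eV.

-0.11 eV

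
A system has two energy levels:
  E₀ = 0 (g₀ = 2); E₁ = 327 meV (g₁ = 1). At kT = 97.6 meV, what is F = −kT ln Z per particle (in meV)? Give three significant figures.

Eᵢ/kT = 0, 3.3504.
Z = Σ gᵢe^(−Eᵢ/kT) = 2·e^(−0) + 1·e^(−3.3504) = 2.0000 + 0.035070 = 2.0351.
F = −kT ln Z = −97.6 × ln(2.0351) = −97.6 × 0.71054 = -69.3 meV.

-69.3 meV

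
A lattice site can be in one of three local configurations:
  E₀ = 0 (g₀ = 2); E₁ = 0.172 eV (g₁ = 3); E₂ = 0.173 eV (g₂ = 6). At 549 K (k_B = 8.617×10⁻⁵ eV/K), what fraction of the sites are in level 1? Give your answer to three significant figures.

0.0354

k_BT = 8.617×10⁻⁵ × 549 K = 0.047307 eV.
Eᵢ/kT = 0, 3.6358, 3.6570.
Z = Σ gᵢe^(−Eᵢ/kT) = 2·e^(−0) + 3·e^(−3.6358) + 6·e^(−3.6570) = 2.0000 + 0.079089 + 0.15486 = 2.2339.
P₁ = g₁ e^(−E₁/kT) / Z = 0.079089/2.2339 = 0.0354.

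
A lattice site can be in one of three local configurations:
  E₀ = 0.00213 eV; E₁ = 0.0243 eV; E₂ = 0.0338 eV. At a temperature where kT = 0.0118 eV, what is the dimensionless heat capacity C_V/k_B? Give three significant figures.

Eᵢ/kT = 0.18051, 2.0593, 2.8644.
Z = Σ e^(−Eᵢ/kT) = e^(−0.18051) + e^(−2.0593) + e^(−2.8644) = 0.83484 + 0.12754 + 0.057017 = 1.0194.
⟨E⟩ = 0.0066751 eV, ⟨E²⟩ = 0.00014149 eV².
C_V/k_B = (⟨E²⟩ − ⟨E⟩²)/(kT)² = (0.00014149 − 0.000044557)/0.00013924 = 0.696.

0.696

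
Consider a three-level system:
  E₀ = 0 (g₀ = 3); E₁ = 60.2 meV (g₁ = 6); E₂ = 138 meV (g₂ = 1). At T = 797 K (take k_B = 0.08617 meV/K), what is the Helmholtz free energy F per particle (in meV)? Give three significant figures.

k_BT = 0.08617 × 797 K = 68.677 meV.
Eᵢ/kT = 0, 0.87657, 2.0094.
Z = Σ gᵢe^(−Eᵢ/kT) = 3·e^(−0) + 6·e^(−0.87657) + 1·e^(−2.0094) = 3.0000 + 2.4972 + 0.13407 = 5.6313.
F = −kT ln Z = −68.677 × ln(5.6313) = −68.677 × 1.7283 = -119 meV.

-119 meV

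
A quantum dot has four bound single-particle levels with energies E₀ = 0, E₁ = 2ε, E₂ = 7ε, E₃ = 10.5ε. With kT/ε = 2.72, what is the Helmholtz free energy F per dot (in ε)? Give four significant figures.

Eᵢ/kT = 0, 0.735294, 2.57353, 3.86029.
Z = Σ e^(−Eᵢ/kT) = e^(−0) + e^(−0.735294) + e^(−2.57353) + e^(−3.86029) = 1.00000 + 0.479365 + 0.0762659 + 0.0210619 = 1.57669.
F = −kT ln Z = −2.72 × ln(1.57669) = −2.72 × 0.455328 = -1.238 ε.

-1.238 ε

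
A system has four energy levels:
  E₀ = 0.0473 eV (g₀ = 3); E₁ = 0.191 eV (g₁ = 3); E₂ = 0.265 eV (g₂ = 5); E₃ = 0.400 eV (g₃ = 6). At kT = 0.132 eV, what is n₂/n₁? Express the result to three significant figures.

0.951

n₂/n₁ = (g₂/g₁) exp[−(E₂−E₁)/kT] = (5/3) × exp(−(0.074 eV)/(0.132 eV)) = (5/3) × exp(-0.56061) = 0.951.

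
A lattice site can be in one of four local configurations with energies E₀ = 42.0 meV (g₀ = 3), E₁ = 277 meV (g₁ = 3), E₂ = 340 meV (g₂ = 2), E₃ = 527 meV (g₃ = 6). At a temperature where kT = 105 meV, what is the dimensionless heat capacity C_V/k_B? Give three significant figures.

Eᵢ/kT = 0.40000, 2.6381, 3.2381, 5.0190.
Z = Σ gᵢe^(−Eᵢ/kT) = 3·e^(−0.40000) + 3·e^(−2.6381) + 2·e^(−3.2381) + 6·e^(−5.0190) = 2.0110 + 0.21449 + 0.078477 + 0.039667 = 2.3436.
⟨E⟩ = 81.696 meV, ⟨E²⟩ = 17108 meV².
C_V/k_B = (⟨E²⟩ − ⟨E⟩²)/(kT)² = (17108 − 6674.2)/11025 = 0.946.

0.946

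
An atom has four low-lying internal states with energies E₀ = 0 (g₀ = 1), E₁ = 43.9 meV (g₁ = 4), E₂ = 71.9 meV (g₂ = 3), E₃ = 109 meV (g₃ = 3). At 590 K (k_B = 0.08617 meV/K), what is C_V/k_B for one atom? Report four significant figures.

k_BT = 0.08617 × 590 K = 50.8403 meV.
Eᵢ/kT = 0, 0.863488, 1.41423, 2.14397.
Z = Σ gᵢe^(−Eᵢ/kT) = 1·e^(−0) + 4·e^(−0.863488) + 3·e^(−1.41423) + 3·e^(−2.14397) = 1.00000 + 1.68675 + 0.729338 + 0.351566 = 3.76765.
⟨E⟩ = 43.7430 meV, ⟨E²⟩ = 2972.16 meV².
C_V/k_B = (⟨E²⟩ − ⟨E⟩²)/(kT)² = (2972.16 − 1913.45)/2584.74 = 0.4096.

0.4096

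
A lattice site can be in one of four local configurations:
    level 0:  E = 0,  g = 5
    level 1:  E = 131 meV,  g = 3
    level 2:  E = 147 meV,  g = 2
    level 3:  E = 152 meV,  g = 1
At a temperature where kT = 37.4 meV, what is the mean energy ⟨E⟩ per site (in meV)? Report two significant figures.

3.9 meV

Eᵢ/kT = 0, 3.503, 3.930, 4.064.
Z = Σ gᵢe^(−Eᵢ/kT) = 5·e^(−0) + 3·e^(−3.503) + 2·e^(−3.930) + 1·e^(−4.064) = 5.000 + 0.09032 + 0.03929 + 0.01718 = 5.147.
⟨E⟩ = Σ Eᵢ gᵢe^(−Eᵢ/kT) / Z = (0·5.000 + 131·0.09032 + 147·0.03929 + 152·0.01718) / 5.147 = 3.9 meV.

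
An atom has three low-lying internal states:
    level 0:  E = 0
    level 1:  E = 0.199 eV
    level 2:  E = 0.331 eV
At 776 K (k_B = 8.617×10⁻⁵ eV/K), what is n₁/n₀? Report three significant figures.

0.0510

k_BT = 8.617×10⁻⁵ × 776 K = 0.066868 eV.
n₁/n₀ = exp[−(E₁−E₀)/kT] = exp(−(0.199 eV)/(0.066868 eV)) = exp(-2.9760) = 0.0510.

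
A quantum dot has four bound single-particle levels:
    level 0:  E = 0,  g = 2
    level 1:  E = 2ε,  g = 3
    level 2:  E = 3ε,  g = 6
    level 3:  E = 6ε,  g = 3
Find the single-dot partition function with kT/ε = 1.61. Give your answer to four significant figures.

Z = 3.869

Eᵢ/kT = 0, 1.24224, 1.86335, 3.72671.
Z = Σ gᵢe^(−Eᵢ/kT) = 2·e^(−0) + 3·e^(−1.24224) + 6·e^(−1.86335) + 3·e^(−3.72671) = 2.00000 + 0.866210 + 0.930912 + 0.0722157 = 3.86934.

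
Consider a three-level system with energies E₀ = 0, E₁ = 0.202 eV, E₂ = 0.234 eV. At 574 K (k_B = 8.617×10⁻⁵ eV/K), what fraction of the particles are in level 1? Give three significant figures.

0.0164

k_BT = 8.617×10⁻⁵ × 574 K = 0.049462 eV.
Eᵢ/kT = 0, 4.0839, 4.7309.
Z = Σ e^(−Eᵢ/kT) = e^(−0) + e^(−4.0839) + e^(−4.7309) = 1.0000 + 0.016842 + 0.0088185 = 1.0257.
P₁ = e^(−E₁/kT) / Z = 0.016842/1.0257 = 0.0164.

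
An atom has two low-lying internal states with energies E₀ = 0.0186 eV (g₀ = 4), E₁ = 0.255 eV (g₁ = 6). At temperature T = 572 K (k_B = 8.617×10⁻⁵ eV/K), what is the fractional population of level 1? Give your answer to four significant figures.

0.01224

k_BT = 8.617×10⁻⁵ × 572 K = 0.0492892 eV.
Eᵢ/kT = 0.377365, 5.17355.
Z = Σ gᵢe^(−Eᵢ/kT) = 4·e^(−0.377365) + 6·e^(−5.17355) = 2.74266 + 0.0339865 = 2.77665.
P₁ = g₁ e^(−E₁/kT) / Z = 0.0339865/2.77665 = 0.01224.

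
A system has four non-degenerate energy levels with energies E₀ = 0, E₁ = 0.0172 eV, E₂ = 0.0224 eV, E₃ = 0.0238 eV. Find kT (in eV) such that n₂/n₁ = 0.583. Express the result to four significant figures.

n₂/n₁ = exp[−(E₂−E₁)/kT] = 0.583.
⇒ (E₂−E₁)/kT = ln(1/0.583) = ln(1.71527) = 0.539571.
kT = 0.0052 eV / 0.539571 = 0.009637 eV.

0.009637 eV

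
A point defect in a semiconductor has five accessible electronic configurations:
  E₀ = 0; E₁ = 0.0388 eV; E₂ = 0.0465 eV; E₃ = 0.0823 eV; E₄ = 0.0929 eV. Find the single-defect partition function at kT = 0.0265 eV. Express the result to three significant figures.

Eᵢ/kT = 0, 1.4642, 1.7547, 3.1057, 3.5057.
Z = Σ e^(−Eᵢ/kT) = e^(−0) + e^(−1.4642) + e^(−1.7547) + e^(−3.1057) + e^(−3.5057) = 1.0000 + 0.23126 + 0.17296 + 0.044793 + 0.030026 = 1.4790.

Z = 1.48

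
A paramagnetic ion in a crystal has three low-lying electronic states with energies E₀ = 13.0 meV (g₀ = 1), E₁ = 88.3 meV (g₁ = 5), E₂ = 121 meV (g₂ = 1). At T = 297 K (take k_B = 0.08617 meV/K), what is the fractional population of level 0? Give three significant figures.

0.782

k_BT = 0.08617 × 297 K = 25.592 meV.
Eᵢ/kT = 0.50797, 3.4503, 4.7280.
Z = Σ gᵢe^(−Eᵢ/kT) = 1·e^(−0.50797) + 5·e^(−3.4503) + 1·e^(−4.7280) = 0.60172 + 0.15868 + 0.0088441 = 0.76924.
P₀ = g₀ e^(−E₀/kT) / Z = 0.60172/0.76924 = 0.782.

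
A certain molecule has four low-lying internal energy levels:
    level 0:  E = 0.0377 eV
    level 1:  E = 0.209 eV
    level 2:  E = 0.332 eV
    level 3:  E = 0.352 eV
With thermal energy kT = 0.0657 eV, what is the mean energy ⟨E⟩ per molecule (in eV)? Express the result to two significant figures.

Eᵢ/kT = 0.5738, 3.181, 5.053, 5.358.
Z = Σ e^(−Eᵢ/kT) = e^(−0.5738) + e^(−3.181) + e^(−5.053) + e^(−5.358) = 0.5634 + 0.04154 + 0.006390 + 0.004710 = 0.6160.
⟨E⟩ = Σ Eᵢ e^(−Eᵢ/kT) / Z = (0.0377·0.5634 + 0.209·0.04154 + 0.332·0.006390 + 0.352·0.004710) / 0.6160 = 0.055 eV.

0.055 eV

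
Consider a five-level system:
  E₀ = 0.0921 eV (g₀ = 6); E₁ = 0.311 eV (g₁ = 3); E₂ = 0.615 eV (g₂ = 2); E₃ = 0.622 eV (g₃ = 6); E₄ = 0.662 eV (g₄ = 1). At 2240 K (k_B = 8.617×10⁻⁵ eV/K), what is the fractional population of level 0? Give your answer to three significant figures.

0.796

k_BT = 8.617×10⁻⁵ × 2240 K = 0.19302 eV.
Eᵢ/kT = 0.47715, 1.6112, 3.1862, 3.2225, 3.4297.
Z = Σ gᵢe^(−Eᵢ/kT) = 6·e^(−0.47715) + 3·e^(−1.6112) + 2·e^(−3.1862) + 6·e^(−3.2225) + 1·e^(−3.4297) = 3.7233 + 0.59894 + 0.082657 + 0.23913 + 0.032397 = 4.6764.
P₀ = g₀ e^(−E₀/kT) / Z = 3.7233/4.6764 = 0.796.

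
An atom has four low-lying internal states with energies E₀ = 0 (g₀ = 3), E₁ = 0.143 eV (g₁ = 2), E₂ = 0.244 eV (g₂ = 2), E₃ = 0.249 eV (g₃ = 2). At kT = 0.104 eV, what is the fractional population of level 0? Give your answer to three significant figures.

0.773

Eᵢ/kT = 0, 1.3750, 2.3462, 2.3942.
Z = Σ gᵢe^(−Eᵢ/kT) = 3·e^(−0) + 2·e^(−1.3750) + 2·e^(−2.3462) + 2·e^(−2.3942) = 3.0000 + 0.50568 + 0.19146 + 0.18249 = 3.8796.
P₀ = g₀ e^(−E₀/kT) / Z = 3.0000/3.8796 = 0.773.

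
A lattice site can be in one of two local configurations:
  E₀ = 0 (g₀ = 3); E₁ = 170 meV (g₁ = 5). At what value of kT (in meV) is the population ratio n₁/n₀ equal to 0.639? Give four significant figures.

n₁/n₀ = (g₁/g₀) exp[−(E₁−E₀)/kT] = 0.639.
⇒ (E₁−E₀)/kT = ln((5/3)/0.639) = ln(2.60824) = 0.958676.
kT = 170 meV / 0.958676 = 177.3 meV.

177.3 meV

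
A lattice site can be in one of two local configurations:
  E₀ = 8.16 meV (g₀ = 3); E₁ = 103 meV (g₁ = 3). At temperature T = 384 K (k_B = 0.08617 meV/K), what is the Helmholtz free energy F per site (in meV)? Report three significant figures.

-30.0 meV

k_BT = 0.08617 × 384 K = 33.089 meV.
Eᵢ/kT = 0.24661, 3.1128.
Z = Σ gᵢe^(−Eᵢ/kT) = 3·e^(−0.24661) + 3·e^(−3.1128) = 2.3443 + 0.13343 = 2.4777.
F = −kT ln Z = −33.089 × ln(2.4777) = −33.089 × 0.90733 = -30.0 meV.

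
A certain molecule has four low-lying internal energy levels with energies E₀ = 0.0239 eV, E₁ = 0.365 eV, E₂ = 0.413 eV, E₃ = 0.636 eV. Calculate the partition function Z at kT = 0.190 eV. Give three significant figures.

Z = 1.18

Eᵢ/kT = 0.12579, 1.9211, 2.1737, 3.3474.
Z = Σ e^(−Eᵢ/kT) = e^(−0.12579) + e^(−1.9211) + e^(−2.1737) + e^(−3.3474) = 0.88180 + 0.14645 + 0.11376 + 0.035176 = 1.1772.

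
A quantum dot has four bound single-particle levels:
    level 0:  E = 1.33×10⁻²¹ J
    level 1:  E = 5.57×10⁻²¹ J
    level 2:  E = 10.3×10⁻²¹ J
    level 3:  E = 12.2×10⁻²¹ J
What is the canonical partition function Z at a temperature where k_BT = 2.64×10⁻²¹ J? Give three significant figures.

Eᵢ/kT = 0.50379, 2.1098, 3.9015, 4.6212.
Z = Σ e^(−Eᵢ/kT) = e^(−0.50379) + e^(−2.1098) + e^(−3.9015) + e^(−4.6212) = 0.60424 + 0.12126 + 0.020212 + 0.0098410 = 0.75555.

Z = 0.756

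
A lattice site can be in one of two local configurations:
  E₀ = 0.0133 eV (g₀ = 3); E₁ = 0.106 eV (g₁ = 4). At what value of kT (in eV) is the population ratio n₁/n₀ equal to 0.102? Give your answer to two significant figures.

n₁/n₀ = (g₁/g₀) exp[−(E₁−E₀)/kT] = 0.102.
⇒ (E₁−E₀)/kT = ln((4/3)/0.102) = ln(13.07) = 2.570.
kT = 0.0927 eV / 2.570 = 0.036 eV.

0.036 eV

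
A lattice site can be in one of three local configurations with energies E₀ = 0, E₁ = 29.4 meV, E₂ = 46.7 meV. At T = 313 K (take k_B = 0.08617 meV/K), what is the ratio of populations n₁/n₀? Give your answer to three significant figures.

0.336

k_BT = 0.08617 × 313 K = 26.971 meV.
n₁/n₀ = exp[−(E₁−E₀)/kT] = exp(−(29.4 meV)/(26.971 meV)) = exp(-1.0901) = 0.336.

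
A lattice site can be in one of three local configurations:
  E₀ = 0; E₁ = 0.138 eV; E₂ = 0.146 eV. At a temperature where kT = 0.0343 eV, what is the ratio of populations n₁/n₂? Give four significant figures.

1.263

n₁/n₂ = exp[−(E₁−E₂)/kT] = exp(−(-0.008 eV)/(0.0343 eV)) = exp(0.233236) = 1.263.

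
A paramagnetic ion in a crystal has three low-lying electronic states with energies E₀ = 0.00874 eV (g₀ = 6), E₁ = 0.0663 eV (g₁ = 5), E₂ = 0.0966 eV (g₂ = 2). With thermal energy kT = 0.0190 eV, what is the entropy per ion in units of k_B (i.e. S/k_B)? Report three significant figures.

Eᵢ/kT = 0.46000, 3.4895, 5.0842.
Z = Σ gᵢe^(−Eᵢ/kT) = 6·e^(−0.46000) + 5·e^(−3.4895) + 2·e^(−5.0842) = 3.7877 + 0.15258 + 0.012388 = 3.9527.
⟨E⟩ = Σ EᵢPᵢ = 0.011237 eV.
S/k_B = ln Z + ⟨E⟩/kT = ln(3.9527) + 0.011237/0.0190 = 1.3744 + 0.59142 = 1.97.

1.97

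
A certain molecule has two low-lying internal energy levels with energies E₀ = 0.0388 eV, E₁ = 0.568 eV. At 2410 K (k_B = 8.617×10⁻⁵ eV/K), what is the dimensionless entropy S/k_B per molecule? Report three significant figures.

0.260

k_BT = 8.617×10⁻⁵ × 2410 K = 0.20767 eV.
Eᵢ/kT = 0.18683, 2.7351.
Z = Σ e^(−Eᵢ/kT) = e^(−0.18683) + e^(−2.7351) = 0.82958 + 0.064888 = 0.89447.
⟨E⟩ = Σ EᵢPᵢ = 0.077190 eV.
S/k_B = ln Z + ⟨E⟩/kT = ln(0.89447) + 0.077190/0.20767 = -0.11152 + 0.37170 = 0.260.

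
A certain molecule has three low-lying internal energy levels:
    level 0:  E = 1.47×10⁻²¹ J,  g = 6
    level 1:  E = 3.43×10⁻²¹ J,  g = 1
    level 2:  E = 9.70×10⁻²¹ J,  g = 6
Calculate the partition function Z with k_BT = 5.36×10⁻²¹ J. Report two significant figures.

Eᵢ/kT = 0.2743, 0.6399, 1.810.
Z = Σ gᵢe^(−Eᵢ/kT) = 6·e^(−0.2743) + 1·e^(−0.6399) + 6·e^(−1.810) = 4.561 + 0.5273 + 0.9819 = 6.070.

Z = 6.1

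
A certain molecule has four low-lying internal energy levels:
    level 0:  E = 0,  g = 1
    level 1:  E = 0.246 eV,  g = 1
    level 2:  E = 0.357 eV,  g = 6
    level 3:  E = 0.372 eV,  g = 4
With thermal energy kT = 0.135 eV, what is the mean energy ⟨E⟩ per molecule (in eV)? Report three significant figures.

0.156 eV

Eᵢ/kT = 0, 1.8222, 2.6444, 2.7556.
Z = Σ gᵢe^(−Eᵢ/kT) = 1·e^(−0) + 1·e^(−1.8222) + 6·e^(−2.6444) + 4·e^(−2.7556) = 1.0000 + 0.16167 + 0.42629 + 0.25428 = 1.8422.
⟨E⟩ = Σ Eᵢ gᵢe^(−Eᵢ/kT) / Z = (0·1.0000 + 0.246·0.16167 + 0.357·0.42629 + 0.372·0.25428) / 1.8422 = 0.156 eV.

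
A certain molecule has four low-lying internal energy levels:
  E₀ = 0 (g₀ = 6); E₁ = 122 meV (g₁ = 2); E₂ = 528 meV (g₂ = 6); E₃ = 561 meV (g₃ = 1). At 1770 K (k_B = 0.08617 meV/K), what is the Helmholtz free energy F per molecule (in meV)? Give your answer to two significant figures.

-300 meV

k_BT = 0.08617 × 1770 K = 152.5 meV.
Eᵢ/kT = 0, 0.8000, 3.462, 3.679.
Z = Σ gᵢe^(−Eᵢ/kT) = 6·e^(−0) + 2·e^(−0.8000) + 6·e^(−3.462) + 1·e^(−3.679) = 6.000 + 0.8987 + 0.1882 + 0.02525 = 7.112.
F = −kT ln Z = −152.5 × ln(7.112) = −152.5 × 1.962 = -300 meV.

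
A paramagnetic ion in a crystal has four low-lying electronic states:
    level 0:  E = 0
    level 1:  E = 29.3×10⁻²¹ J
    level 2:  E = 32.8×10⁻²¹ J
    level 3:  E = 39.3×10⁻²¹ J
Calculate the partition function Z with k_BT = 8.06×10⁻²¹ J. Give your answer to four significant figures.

Z = 1.051

Eᵢ/kT = 0, 3.63524, 4.06948, 4.87593.
Z = Σ e^(−Eᵢ/kT) = e^(−0) + e^(−3.63524) + e^(−4.06948) + e^(−4.87593) = 1.00000 + 0.0263776 + 0.0170863 + 0.00762800 = 1.05109.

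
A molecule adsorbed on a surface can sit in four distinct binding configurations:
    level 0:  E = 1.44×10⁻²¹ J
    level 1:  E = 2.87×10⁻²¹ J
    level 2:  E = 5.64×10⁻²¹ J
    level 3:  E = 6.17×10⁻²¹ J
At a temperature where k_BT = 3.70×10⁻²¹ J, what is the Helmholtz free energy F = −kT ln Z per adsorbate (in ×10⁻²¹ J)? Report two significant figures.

-1.6 ×10⁻²¹ J

Eᵢ/kT = 0.3892, 0.7757, 1.524, 1.668.
Z = Σ e^(−Eᵢ/kT) = e^(−0.3892) + e^(−0.7757) + e^(−1.524) + e^(−1.668) = 0.6776 + 0.4604 + 0.2178 + 0.1886 = 1.544.
F = −kT ln Z = −3.70 × ln(1.544) = −3.70 × 0.4344 = -1.6 ×10⁻²¹ J.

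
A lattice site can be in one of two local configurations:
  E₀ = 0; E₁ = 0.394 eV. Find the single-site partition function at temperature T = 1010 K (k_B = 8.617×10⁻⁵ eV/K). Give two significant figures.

Z = 1.0

k_BT = 8.617×10⁻⁵ × 1010 K = 0.08703 eV.
Eᵢ/kT = 0, 4.527.
Z = Σ e^(−Eᵢ/kT) = e^(−0) + e^(−4.527) = 1.000 + 0.01081 = 1.011.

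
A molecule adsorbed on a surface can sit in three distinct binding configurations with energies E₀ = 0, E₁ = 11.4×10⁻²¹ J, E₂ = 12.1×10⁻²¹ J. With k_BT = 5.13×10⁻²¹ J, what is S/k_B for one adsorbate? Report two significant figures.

Eᵢ/kT = 0, 2.222, 2.359.
Z = Σ e^(−Eᵢ/kT) = e^(−0) + e^(−2.222) + e^(−2.359) = 1.000 + 0.1084 + 0.09451 = 1.203.
⟨E⟩ = Σ EᵢPᵢ = 1.978 ×10⁻²¹ J.
S/k_B = ln Z + ⟨E⟩/kT = ln(1.203) + 1.978/5.13 = 0.1848 + 0.3856 = 0.57.

0.57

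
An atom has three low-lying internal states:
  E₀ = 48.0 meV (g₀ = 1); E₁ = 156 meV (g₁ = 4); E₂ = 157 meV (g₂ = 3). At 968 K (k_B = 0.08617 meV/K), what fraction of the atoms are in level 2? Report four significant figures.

0.2793

k_BT = 0.08617 × 968 K = 83.4126 meV.
Eᵢ/kT = 0.575453, 1.87022, 1.88221.
Z = Σ gᵢe^(−Eᵢ/kT) = 1·e^(−0.575453) + 4·e^(−1.87022) + 3·e^(−1.88221) = 0.562450 + 0.616359 + 0.456760 = 1.63557.
P₂ = g₂ e^(−E₂/kT) / Z = 0.456760/1.63557 = 0.2793.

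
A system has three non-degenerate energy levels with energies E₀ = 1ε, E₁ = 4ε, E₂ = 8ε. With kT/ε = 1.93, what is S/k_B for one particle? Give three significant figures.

Eᵢ/kT = 0.51813, 2.0725, 4.1451.
Z = Σ e^(−Eᵢ/kT) = e^(−0.51813) + e^(−2.0725) + e^(−4.1451) = 0.59563 + 0.12587 + 0.015842 = 0.73734.
⟨E⟩ = Σ EᵢPᵢ = 1.6625 ε.
S/k_B = ln Z + ⟨E⟩/kT = ln(0.73734) + 1.6625/1.93 = -0.30471 + 0.86140 = 0.557.

0.557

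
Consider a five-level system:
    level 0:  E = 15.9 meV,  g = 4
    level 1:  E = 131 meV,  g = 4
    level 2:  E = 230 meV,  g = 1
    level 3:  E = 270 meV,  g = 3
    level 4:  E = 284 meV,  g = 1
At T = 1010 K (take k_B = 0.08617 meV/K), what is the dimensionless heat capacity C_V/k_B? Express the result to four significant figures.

k_BT = 0.08617 × 1010 K = 87.0317 meV.
Eᵢ/kT = 0.182692, 1.50520, 2.64272, 3.10232, 3.26318.
Z = Σ gᵢe^(−Eᵢ/kT) = 4·e^(−0.182692) + 4·e^(−1.50520) + 1·e^(−2.64272) + 3·e^(−3.10232) + 1·e^(−3.26318) = 3.33210 + 0.887892 + 0.0711674 + 0.134834 + 0.0382665 = 4.46426.
⟨E⟩ = 52.1779 meV, ⟨E²⟩ = 7338.30 meV².
C_V/k_B = (⟨E²⟩ − ⟨E⟩²)/(kT)² = (7338.30 − 2722.53)/7574.52 = 0.6094.

0.6094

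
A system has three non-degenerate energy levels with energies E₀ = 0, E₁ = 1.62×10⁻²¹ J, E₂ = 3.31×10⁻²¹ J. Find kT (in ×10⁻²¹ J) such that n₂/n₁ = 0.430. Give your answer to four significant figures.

2.002 ×10⁻²¹ J

n₂/n₁ = exp[−(E₂−E₁)/kT] = 0.430.
⇒ (E₂−E₁)/kT = ln(1/0.430) = ln(2.32558) = 0.843969.
kT = 1.69 ×10⁻²¹ J / 0.843969 = 2.002 ×10⁻²¹ J.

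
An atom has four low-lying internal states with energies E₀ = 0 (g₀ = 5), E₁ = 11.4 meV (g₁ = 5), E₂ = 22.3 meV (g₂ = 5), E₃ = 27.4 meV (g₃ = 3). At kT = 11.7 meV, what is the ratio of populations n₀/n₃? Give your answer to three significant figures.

n₀/n₃ = (g₀/g₃) exp[−(E₀−E₃)/kT] = (5/3) × exp(−(-27.4 meV)/(11.7 meV)) = (5/3) × exp(2.3419) = 17.3.

17.3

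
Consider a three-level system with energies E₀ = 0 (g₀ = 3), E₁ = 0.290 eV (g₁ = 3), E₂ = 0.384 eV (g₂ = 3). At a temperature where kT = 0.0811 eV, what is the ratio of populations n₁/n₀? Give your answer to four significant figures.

n₁/n₀ = (g₁/g₀) exp[−(E₁−E₀)/kT] = (3/3) × exp(−(0.290 eV)/(0.0811 eV)) = (3/3) × exp(-3.57583) = 0.02799.

0.02799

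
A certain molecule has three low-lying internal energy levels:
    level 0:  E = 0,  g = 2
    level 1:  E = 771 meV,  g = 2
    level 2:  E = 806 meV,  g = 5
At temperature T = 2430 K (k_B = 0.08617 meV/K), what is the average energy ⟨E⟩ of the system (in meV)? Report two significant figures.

58 meV

k_BT = 0.08617 × 2430 K = 209.4 meV.
Eᵢ/kT = 0, 3.682, 3.849.
Z = Σ gᵢe^(−Eᵢ/kT) = 2·e^(−0) + 2·e^(−3.682) + 5·e^(−3.849) = 2.000 + 0.05035 + 0.1065 = 2.157.
⟨E⟩ = Σ Eᵢ gᵢe^(−Eᵢ/kT) / Z = (0·2.000 + 771·0.05035 + 806·0.1065) / 2.157 = 58 meV.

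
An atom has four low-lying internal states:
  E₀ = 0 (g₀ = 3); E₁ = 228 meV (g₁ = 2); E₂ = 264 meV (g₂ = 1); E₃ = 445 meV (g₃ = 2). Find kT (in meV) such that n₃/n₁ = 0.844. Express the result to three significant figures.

1280 meV

n₃/n₁ = (g₃/g₁) exp[−(E₃−E₁)/kT] = 0.844.
⇒ (E₃−E₁)/kT = ln((2/2)/0.844) = ln(1.1848) = 0.16957.
kT = 217 meV / 0.16957 = 1280 meV.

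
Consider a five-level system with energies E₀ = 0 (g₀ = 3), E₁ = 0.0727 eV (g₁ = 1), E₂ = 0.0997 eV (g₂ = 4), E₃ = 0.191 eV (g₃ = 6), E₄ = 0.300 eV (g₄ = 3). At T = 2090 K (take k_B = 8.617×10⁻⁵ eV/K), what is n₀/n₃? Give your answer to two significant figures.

k_BT = 8.617×10⁻⁵ × 2090 K = 0.1801 eV.
n₀/n₃ = (g₀/g₃) exp[−(E₀−E₃)/kT] = (3/6) × exp(−(-0.191 eV)/(0.1801 eV)) = (3/6) × exp(1.061) = 1.4.

1.4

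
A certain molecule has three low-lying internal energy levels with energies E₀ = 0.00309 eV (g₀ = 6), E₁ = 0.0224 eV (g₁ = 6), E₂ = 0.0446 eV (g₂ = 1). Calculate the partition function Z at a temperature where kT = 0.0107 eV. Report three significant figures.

Eᵢ/kT = 0.28879, 2.0935, 4.1682.
Z = Σ gᵢe^(−Eᵢ/kT) = 6·e^(−0.28879) + 6·e^(−2.0935) + 1·e^(−4.1682) = 4.4950 + 0.73953 + 0.015480 = 5.2500.

Z = 5.25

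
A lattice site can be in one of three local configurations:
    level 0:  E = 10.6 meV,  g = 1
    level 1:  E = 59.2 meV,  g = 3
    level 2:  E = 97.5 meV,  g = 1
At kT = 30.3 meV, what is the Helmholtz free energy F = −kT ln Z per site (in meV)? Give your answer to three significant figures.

Eᵢ/kT = 0.34983, 1.9538, 3.2178.
Z = Σ gᵢe^(−Eᵢ/kT) = 1·e^(−0.34983) + 3·e^(−1.9538) + 1·e^(−3.2178) = 0.70481 + 0.42520 + 0.040043 = 1.1701.
F = −kT ln Z = −30.3 × ln(1.1701) = −30.3 × 0.15709 = -4.76 meV.

-4.76 meV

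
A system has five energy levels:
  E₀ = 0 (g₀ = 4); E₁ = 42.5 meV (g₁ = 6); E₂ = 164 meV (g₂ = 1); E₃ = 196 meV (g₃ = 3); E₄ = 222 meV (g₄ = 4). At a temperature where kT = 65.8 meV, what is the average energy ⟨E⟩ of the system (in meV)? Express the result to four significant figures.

27.61 meV

Eᵢ/kT = 0, 0.645897, 2.49240, 2.97872, 3.37386.
Z = Σ gᵢe^(−Eᵢ/kT) = 4·e^(−0) + 6·e^(−0.645897) + 1·e^(−2.49240) + 3·e^(−2.97872) + 4·e^(−3.37386) = 4.00000 + 3.14515 + 0.0827112 + 0.152574 + 0.137029 = 7.51746.
⟨E⟩ = Σ Eᵢ gᵢe^(−Eᵢ/kT) / Z = (0·4.00000 + 42.5·3.14515 + 164·0.0827112 + 196·0.152574 + 222·0.137029) / 7.51746 = 27.61 meV.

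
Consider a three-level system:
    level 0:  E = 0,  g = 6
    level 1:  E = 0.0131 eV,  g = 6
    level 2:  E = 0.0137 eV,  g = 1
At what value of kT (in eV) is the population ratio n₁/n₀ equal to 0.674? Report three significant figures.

0.0332 eV

n₁/n₀ = (g₁/g₀) exp[−(E₁−E₀)/kT] = 0.674.
⇒ (E₁−E₀)/kT = ln((6/6)/0.674) = ln(1.4837) = 0.39454.
kT = 0.0131 eV / 0.39454 = 0.0332 eV.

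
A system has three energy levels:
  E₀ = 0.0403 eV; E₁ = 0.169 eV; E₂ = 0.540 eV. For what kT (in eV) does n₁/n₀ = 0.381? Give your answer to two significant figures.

0.13 eV

n₁/n₀ = exp[−(E₁−E₀)/kT] = 0.381.
⇒ (E₁−E₀)/kT = ln(1/0.381) = ln(2.625) = 0.9651.
kT = 0.1287 eV / 0.9651 = 0.13 eV.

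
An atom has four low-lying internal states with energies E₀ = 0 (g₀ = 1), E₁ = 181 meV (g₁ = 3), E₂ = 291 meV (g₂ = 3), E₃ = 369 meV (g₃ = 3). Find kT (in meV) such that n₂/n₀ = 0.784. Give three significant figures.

217 meV

n₂/n₀ = (g₂/g₀) exp[−(E₂−E₀)/kT] = 0.784.
⇒ (E₂−E₀)/kT = ln((3/1)/0.784) = ln(3.8265) = 1.3420.
kT = 291 meV / 1.3420 = 217 meV.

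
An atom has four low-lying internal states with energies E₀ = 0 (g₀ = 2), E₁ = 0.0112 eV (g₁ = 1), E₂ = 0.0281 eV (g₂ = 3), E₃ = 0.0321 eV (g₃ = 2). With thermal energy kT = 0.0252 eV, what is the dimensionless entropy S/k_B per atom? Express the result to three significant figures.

1.93

Eᵢ/kT = 0, 0.44444, 1.1151, 1.2738.
Z = Σ gᵢe^(−Eᵢ/kT) = 2·e^(−0) + 1·e^(−0.44444) + 3·e^(−1.1151) + 2·e^(−1.2738) = 2.0000 + 0.64118 + 0.98365 + 0.55953 = 4.1844.
⟨E⟩ = Σ EᵢPᵢ = 0.012614 eV.
S/k_B = ln Z + ⟨E⟩/kT = ln(4.1844) + 0.012614/0.0252 = 1.4314 + 0.50056 = 1.93.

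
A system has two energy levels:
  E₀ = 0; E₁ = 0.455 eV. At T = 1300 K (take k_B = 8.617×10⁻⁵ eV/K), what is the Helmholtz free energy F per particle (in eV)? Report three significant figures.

k_BT = 8.617×10⁻⁵ × 1300 K = 0.11202 eV.
Eᵢ/kT = 0, 4.0618.
Z = Σ e^(−Eᵢ/kT) = e^(−0) + e^(−4.0618) = 1.0000 + 0.017218 = 1.0172.
F = −kT ln Z = −0.11202 × ln(1.0172) = −0.11202 × 0.017054 = -0.00191 eV.

-0.00191 eV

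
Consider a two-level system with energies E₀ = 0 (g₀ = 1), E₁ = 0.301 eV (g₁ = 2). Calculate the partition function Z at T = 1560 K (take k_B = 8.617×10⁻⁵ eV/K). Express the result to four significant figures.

Z = 1.213

k_BT = 8.617×10⁻⁵ × 1560 K = 0.134425 eV.
Eᵢ/kT = 0, 2.23917.
Z = Σ gᵢe^(−Eᵢ/kT) = 1·e^(−0) + 2·e^(−2.23917) = 1.00000 + 0.213094 = 1.21309.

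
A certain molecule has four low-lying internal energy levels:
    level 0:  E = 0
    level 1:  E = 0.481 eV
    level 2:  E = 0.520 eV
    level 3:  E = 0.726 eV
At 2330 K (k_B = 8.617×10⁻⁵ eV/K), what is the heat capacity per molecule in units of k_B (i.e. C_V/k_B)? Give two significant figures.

0.97

k_BT = 8.617×10⁻⁵ × 2330 K = 0.2008 eV.
Eᵢ/kT = 0, 2.395, 2.590, 3.616.
Z = Σ e^(−Eᵢ/kT) = e^(−0) + e^(−2.395) + e^(−2.590) + e^(−3.616) = 1.000 + 0.09117 + 0.07502 + 0.02689 = 1.193.
⟨E⟩ = 0.08582 eV, ⟨E²⟩ = 0.04656 eV².
C_V/k_B = (⟨E²⟩ − ⟨E⟩²)/(kT)² = (0.04656 − 0.007365)/0.04032 = 0.97.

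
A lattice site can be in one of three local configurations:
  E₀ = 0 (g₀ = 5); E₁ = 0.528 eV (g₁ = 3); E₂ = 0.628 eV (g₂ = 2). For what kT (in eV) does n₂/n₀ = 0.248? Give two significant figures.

1.3 eV

n₂/n₀ = (g₂/g₀) exp[−(E₂−E₀)/kT] = 0.248.
⇒ (E₂−E₀)/kT = ln((2/5)/0.248) = ln(1.613) = 0.4781.
kT = 0.628 eV / 0.4781 = 1.3 eV.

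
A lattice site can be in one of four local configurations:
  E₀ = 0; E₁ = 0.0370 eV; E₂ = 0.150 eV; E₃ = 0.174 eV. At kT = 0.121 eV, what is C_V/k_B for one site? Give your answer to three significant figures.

0.277

Eᵢ/kT = 0, 0.30579, 1.2397, 1.4380.
Z = Σ e^(−Eᵢ/kT) = e^(−0) + e^(−0.30579) + e^(−1.2397) + e^(−1.4380) = 1.0000 + 0.73654 + 0.28947 + 0.23740 = 2.2634.
⟨E⟩ = 0.049474 eV, ⟨E²⟩ = 0.0064986 eV².
C_V/k_B = (⟨E²⟩ − ⟨E⟩²)/(kT)² = (0.0064986 − 0.0024477)/0.014641 = 0.277.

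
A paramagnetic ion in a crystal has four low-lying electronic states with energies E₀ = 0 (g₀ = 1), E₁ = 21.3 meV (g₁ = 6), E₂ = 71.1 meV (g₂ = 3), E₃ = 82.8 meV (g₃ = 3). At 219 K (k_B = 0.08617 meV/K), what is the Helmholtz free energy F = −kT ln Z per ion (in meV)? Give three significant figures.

k_BT = 0.08617 × 219 K = 18.871 meV.
Eᵢ/kT = 0, 1.1287, 3.7677, 4.3877.
Z = Σ gᵢe^(−Eᵢ/kT) = 1·e^(−0) + 6·e^(−1.1287) + 3·e^(−3.7677) + 3·e^(−4.3877) = 1.0000 + 1.9407 + 0.069315 + 0.037288 = 3.0473.
F = −kT ln Z = −18.871 × ln(3.0473) = −18.871 × 1.1143 = -21.0 meV.

-21.0 meV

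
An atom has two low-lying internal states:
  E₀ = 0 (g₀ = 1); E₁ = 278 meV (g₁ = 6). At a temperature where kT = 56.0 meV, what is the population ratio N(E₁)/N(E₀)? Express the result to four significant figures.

n₁/n₀ = (g₁/g₀) exp[−(E₁−E₀)/kT] = (6/1) × exp(−(278 meV)/(56.0 meV)) = (6/1) × exp(-4.96429) = 0.04190.

0.04190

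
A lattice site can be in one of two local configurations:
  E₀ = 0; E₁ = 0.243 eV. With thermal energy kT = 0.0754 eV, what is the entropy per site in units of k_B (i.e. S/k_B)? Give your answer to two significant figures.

Eᵢ/kT = 0, 3.223.
Z = Σ e^(−Eᵢ/kT) = e^(−0) + e^(−3.223) = 1.000 + 0.03984 = 1.040.
⟨E⟩ = Σ EᵢPᵢ = 0.009309 eV.
S/k_B = ln Z + ⟨E⟩/kT = ln(1.040) + 0.009309/0.0754 = 0.03922 + 0.1235 = 0.16.

0.16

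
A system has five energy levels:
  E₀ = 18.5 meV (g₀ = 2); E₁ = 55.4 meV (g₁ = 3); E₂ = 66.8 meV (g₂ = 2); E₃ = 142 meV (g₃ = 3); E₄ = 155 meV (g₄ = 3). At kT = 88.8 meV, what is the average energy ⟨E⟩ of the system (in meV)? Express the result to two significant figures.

66 meV

Eᵢ/kT = 0.2083, 0.6239, 0.7523, 1.599, 1.745.
Z = Σ gᵢe^(−Eᵢ/kT) = 2·e^(−0.2083) + 3·e^(−0.6239) + 2·e^(−0.7523) + 3·e^(−1.599) + 3·e^(−1.745) = 1.624 + 1.608 + 0.9426 + 0.6063 + 0.5239 = 5.305.
⟨E⟩ = Σ Eᵢ gᵢe^(−Eᵢ/kT) / Z = (18.5·1.624 + 55.4·1.608 + 66.8·0.9426 + 142·0.6063 + 155·0.5239) / 5.305 = 66 meV.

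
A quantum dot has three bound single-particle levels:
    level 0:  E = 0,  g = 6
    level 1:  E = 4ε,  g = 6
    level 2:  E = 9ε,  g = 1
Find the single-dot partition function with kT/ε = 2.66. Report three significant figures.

Z = 7.37

Eᵢ/kT = 0, 1.5038, 3.3835.
Z = Σ gᵢe^(−Eᵢ/kT) = 6·e^(−0) + 6·e^(−1.5038) + 1·e^(−3.3835) = 6.0000 + 1.3337 + 0.033928 = 7.3676.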